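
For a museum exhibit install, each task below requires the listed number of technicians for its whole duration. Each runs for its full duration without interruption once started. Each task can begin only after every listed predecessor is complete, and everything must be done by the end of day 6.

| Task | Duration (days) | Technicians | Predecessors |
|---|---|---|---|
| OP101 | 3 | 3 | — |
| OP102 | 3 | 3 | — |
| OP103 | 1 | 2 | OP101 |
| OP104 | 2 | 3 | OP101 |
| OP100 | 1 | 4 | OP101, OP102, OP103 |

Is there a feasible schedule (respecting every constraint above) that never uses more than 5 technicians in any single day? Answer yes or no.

The minimum achievable peak is 6; 5 < 6, so no feasible schedule stays within the cap.

no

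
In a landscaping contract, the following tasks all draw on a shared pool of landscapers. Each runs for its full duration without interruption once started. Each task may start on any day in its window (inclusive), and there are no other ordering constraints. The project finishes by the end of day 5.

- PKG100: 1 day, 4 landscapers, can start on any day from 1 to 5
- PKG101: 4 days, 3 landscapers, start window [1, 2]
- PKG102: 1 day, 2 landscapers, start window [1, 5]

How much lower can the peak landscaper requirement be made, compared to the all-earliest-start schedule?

4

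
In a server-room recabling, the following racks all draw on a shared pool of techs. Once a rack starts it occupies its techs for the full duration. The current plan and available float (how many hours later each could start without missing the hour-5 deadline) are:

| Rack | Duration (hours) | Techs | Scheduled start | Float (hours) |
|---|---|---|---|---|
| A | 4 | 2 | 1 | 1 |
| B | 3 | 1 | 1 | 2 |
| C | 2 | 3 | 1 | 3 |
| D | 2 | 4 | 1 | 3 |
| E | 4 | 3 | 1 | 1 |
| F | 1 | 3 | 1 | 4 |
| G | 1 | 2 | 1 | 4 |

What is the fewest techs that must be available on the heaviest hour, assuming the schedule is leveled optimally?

9

Early-start (A@1, B@1, C@1, D@1, E@1, F@1, G@1) gives peak 18: h1:18  h2:13  h3:6  h4:5  h5:0.
Shift D→4, F→3, G→5.
Schedule A@1, B@1, C@1, D@4, E@1, F@3, G@5: h1:9  h2:9  h3:9  h4:9  h5:6 — peak 9.
Total tech-hours = 42 over 5 hours ⇒ peak ≥ ⌈42/5⌉ = 9, so 9 is optimal.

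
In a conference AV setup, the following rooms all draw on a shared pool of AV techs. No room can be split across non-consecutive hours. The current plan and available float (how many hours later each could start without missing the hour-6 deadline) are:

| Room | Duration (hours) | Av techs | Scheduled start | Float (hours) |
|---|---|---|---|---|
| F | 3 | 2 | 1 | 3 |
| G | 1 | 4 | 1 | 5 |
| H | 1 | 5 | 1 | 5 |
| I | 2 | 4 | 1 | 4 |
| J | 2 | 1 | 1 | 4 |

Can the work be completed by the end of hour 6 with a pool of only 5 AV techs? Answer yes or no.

no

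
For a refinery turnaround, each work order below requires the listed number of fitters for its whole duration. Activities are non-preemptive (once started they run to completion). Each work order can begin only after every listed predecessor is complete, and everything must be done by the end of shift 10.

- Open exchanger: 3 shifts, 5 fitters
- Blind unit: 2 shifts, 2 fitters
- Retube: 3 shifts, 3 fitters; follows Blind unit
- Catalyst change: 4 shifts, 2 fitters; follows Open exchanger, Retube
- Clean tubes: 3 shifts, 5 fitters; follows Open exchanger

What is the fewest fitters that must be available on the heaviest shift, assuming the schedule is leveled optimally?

Early-start (Open exchanger@1, Blind unit@1, Retube@3, Catalyst change@6, Clean tubes@4) gives peak 8: s1:7  s2:7  s3:8  s4:8  s5:8  s6:7  s7:2  s8:2  s9:2  s10:0.
Shift Retube→4, Catalyst change→7, Clean tubes→7.
Schedule Open exchanger@1, Blind unit@1, Retube@4, Catalyst change@7, Clean tubes@7: s1:7  s2:7  s3:5  s4:3  s5:3  s6:3  s7:7  s8:7  s9:7  s10:2 — peak 7.

7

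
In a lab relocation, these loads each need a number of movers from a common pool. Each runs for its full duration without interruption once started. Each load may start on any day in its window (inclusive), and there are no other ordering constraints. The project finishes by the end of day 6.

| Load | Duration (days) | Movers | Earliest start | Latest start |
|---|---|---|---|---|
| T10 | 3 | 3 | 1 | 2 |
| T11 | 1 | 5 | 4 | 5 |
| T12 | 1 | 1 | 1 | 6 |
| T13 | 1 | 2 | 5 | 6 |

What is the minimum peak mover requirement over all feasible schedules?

5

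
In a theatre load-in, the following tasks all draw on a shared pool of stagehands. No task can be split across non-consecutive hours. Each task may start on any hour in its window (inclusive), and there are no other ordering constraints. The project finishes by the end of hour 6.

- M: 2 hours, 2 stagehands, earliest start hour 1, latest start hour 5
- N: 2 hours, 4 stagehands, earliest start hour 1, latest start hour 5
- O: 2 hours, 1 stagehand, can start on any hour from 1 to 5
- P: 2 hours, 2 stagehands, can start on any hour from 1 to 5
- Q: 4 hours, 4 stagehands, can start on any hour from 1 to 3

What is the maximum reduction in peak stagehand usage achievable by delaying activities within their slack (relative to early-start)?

Early-start peak: h1:13  h2:13  h3:4  h4:4  h5:0  h6:0 ⇒ 13.
Leveled (M@1, N@1, O@3, P@5, Q@3): h1:6  h2:6  h3:5  h4:5  h5:6  h6:6 ⇒ 6.
Reduction 13 − 6 = 7.

7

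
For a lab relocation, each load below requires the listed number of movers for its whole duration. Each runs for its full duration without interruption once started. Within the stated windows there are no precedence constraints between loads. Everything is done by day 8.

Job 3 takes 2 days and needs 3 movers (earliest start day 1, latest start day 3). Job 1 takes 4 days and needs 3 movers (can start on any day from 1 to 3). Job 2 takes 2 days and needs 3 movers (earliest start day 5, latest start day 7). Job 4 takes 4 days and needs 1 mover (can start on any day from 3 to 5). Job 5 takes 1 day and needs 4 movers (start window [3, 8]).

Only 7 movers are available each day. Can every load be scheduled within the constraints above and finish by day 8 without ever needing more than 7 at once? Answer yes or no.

yes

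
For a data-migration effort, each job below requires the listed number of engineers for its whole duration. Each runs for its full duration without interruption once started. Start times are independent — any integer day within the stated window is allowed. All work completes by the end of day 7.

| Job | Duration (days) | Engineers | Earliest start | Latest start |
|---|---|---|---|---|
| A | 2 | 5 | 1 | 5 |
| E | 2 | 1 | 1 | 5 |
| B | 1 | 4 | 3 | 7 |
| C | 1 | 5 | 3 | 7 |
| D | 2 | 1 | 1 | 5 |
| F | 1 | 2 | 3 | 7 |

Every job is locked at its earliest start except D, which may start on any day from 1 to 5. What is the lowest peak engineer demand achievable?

11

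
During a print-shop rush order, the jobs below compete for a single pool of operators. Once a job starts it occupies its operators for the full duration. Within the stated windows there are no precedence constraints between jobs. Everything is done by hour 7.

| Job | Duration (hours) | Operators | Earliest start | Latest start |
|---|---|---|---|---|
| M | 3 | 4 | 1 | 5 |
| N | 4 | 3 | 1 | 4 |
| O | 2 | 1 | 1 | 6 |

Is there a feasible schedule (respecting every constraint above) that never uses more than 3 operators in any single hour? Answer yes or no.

no

Total operator-hours = 26; over 7 hours the average is 26/7 > 3, so some hour must exceed 3.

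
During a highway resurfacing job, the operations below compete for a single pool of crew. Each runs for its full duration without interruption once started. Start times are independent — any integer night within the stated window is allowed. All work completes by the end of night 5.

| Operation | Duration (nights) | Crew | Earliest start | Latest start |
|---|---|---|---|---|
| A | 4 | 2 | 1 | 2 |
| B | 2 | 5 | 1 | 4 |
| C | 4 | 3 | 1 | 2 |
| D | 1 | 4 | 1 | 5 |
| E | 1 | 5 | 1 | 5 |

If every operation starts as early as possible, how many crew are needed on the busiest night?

Early-start schedule: A@1, B@1, C@1, D@1, E@1.
Load per night: night 1: 19, night 2: 10, night 3: 5, night 4: 5, night 5: 0.
Peak is 19.

19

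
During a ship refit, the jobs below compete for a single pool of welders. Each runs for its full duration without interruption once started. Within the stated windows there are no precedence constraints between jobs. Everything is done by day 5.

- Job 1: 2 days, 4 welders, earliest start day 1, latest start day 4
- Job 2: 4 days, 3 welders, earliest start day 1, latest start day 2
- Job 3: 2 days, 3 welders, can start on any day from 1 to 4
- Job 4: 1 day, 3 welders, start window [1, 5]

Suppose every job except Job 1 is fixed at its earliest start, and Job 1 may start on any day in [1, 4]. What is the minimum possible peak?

9

Job 1@1: d1:13  d2:10  d3:3  d4:3  d5:0 → peak 13
Job 1@2: d1:9  d2:10  d3:7  d4:3  d5:0 → peak 10
Job 1@3: d1:9  d2:6  d3:7  d4:7  d5:0 → peak 9
Job 1@4: d1:9  d2:6  d3:3  d4:7  d5:4 → peak 9
Best is Job 1@3, peak 9.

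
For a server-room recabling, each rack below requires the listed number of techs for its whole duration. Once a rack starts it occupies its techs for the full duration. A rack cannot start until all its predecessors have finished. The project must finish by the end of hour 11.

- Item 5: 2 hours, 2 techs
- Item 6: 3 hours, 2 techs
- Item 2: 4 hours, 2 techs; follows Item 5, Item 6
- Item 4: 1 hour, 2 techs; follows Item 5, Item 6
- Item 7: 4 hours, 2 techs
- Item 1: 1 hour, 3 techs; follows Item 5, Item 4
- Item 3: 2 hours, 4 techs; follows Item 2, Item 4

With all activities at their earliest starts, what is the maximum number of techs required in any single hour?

Early-start schedule: Item 5@1, Item 6@1, Item 2@4, Item 4@4, Item 7@1, Item 1@5, Item 3@8.
Load per hour: hour 1: 6, hour 2: 6, hour 3: 4, hour 4: 6, hour 5: 5, hour 6: 2, hour 7: 2, hour 8: 4, hour 9: 4, hour 10: 0, hour 11: 0.
Peak is 6.

6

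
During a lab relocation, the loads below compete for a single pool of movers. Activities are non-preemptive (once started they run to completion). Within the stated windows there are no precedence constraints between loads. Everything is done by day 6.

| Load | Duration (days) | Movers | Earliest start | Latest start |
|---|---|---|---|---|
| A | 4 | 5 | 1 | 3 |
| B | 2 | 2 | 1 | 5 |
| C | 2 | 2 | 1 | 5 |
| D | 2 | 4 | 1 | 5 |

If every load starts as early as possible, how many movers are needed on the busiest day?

13

Early-start schedule: A@1, B@1, C@1, D@1.
Load per day: day 1: 13, day 2: 13, day 3: 5, day 4: 5, day 5: 0, day 6: 0.
Peak is 13.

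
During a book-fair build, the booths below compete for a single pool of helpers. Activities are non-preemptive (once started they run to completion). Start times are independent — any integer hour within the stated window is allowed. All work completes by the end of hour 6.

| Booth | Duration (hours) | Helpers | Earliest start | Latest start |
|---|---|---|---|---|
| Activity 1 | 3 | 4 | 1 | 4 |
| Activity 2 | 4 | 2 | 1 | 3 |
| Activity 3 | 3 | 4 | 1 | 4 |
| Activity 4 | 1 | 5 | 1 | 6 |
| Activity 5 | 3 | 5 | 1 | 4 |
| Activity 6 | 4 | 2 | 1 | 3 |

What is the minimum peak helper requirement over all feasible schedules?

12

Early-start (Activity 1@1, Activity 2@1, Activity 3@1, Activity 4@1, Activity 5@1, Activity 6@1) gives peak 22: h1:22  h2:17  h3:17  h4:4  h5:0  h6:0.
Shift Activity 4→5, Activity 5→4.
Schedule Activity 1@1, Activity 2@1, Activity 3@1, Activity 4@5, Activity 5@4, Activity 6@1: h1:12  h2:12  h3:12  h4:9  h5:10  h6:5 — peak 12.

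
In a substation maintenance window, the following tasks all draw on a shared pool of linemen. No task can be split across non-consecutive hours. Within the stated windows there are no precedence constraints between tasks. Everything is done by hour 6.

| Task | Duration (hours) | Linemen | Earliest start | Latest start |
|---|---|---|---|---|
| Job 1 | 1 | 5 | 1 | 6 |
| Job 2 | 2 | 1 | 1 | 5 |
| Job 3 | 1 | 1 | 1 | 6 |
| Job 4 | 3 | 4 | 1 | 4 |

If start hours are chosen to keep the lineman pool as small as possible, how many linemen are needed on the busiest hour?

5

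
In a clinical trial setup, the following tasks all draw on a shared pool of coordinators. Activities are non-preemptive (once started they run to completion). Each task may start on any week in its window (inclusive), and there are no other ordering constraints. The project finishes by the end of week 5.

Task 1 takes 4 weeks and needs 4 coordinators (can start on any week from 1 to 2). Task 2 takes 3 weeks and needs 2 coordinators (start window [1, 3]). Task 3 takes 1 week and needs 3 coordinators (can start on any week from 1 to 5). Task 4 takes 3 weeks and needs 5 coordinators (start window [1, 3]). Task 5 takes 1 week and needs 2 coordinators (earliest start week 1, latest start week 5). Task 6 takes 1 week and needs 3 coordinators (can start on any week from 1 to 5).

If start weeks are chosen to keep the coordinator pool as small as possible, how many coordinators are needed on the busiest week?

11

Early-start (Task 1@1, Task 2@1, Task 3@1, Task 4@1, Task 5@1, Task 6@1) gives peak 19: w1:19  w2:11  w3:11  w4:4  w5:0.
Shift Task 4→2, Task 6→5.
Schedule Task 1@1, Task 2@1, Task 3@1, Task 4@2, Task 5@1, Task 6@5: w1:11  w2:11  w3:11  w4:9  w5:3 — peak 11.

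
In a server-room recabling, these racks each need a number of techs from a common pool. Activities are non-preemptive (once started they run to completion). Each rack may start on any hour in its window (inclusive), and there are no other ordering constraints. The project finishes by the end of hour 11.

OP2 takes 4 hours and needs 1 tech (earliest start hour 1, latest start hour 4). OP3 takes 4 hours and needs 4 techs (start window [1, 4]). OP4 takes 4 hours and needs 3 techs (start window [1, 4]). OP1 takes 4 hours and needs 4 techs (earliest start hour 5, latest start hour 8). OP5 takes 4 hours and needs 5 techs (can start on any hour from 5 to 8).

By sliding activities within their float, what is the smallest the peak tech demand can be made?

9

Schedule OP2@1, OP3@1, OP4@1, OP1@5, OP5@5: h1:8  h2:8  h3:8  h4:8  h5:9  h6:9  h7:9  h8:9  h9:0  h10:0  h11:0 — peak 9.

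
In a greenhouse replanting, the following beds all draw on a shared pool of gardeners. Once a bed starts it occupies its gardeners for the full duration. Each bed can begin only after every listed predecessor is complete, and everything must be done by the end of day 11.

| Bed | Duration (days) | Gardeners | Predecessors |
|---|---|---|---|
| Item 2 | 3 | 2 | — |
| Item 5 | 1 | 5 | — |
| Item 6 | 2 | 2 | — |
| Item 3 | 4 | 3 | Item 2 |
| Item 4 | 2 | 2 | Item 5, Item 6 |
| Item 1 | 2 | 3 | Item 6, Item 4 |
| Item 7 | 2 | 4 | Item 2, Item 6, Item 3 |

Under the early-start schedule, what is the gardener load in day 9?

4

At early start, day 9 has: Item 7.
Demand: 4 = 4.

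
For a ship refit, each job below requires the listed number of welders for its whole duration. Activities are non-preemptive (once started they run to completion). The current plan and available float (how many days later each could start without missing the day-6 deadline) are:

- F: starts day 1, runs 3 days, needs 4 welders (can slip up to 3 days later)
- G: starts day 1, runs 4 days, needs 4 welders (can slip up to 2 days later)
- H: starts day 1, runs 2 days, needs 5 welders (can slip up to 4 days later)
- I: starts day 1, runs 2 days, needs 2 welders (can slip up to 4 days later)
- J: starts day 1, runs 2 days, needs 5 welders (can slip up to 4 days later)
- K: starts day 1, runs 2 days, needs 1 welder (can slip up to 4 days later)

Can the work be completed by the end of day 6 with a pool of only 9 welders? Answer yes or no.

no

The minimum achievable peak is 10; 9 < 10, so no feasible schedule stays within the cap.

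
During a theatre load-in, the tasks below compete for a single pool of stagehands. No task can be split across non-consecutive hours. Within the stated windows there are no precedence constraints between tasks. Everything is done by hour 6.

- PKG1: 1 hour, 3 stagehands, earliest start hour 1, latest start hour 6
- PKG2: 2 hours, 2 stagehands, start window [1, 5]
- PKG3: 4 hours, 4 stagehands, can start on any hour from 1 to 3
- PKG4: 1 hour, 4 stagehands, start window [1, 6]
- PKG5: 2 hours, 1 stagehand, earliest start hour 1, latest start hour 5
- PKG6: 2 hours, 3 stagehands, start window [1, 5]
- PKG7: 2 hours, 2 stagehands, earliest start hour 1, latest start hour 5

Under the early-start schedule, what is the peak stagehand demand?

19

Early-start schedule: PKG1@1, PKG2@1, PKG3@1, PKG4@1, PKG5@1, PKG6@1, PKG7@1.
Load per hour: hour 1: 19, hour 2: 12, hour 3: 4, hour 4: 4, hour 5: 0, hour 6: 0.
Peak is 19.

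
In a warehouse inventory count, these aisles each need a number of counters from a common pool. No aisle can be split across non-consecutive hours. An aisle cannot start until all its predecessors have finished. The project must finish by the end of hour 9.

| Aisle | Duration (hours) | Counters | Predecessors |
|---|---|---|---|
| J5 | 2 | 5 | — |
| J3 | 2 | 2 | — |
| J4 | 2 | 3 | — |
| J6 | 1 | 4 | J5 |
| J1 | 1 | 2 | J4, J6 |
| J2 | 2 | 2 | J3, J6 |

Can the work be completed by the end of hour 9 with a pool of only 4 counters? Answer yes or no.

no

The minimum achievable peak is 5; 4 < 5, so no feasible schedule stays within the cap.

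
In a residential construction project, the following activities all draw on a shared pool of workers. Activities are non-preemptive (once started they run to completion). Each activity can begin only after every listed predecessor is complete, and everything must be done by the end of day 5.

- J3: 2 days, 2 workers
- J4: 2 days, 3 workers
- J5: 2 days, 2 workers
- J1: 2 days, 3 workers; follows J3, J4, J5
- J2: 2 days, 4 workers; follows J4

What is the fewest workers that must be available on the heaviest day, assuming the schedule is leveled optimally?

Schedule J3@1, J4@1, J5@1, J1@3, J2@3: d1:7  d2:7  d3:7  d4:7  d5:0 — peak 7.
No arrangement of the 14 feasible schedules does better.

7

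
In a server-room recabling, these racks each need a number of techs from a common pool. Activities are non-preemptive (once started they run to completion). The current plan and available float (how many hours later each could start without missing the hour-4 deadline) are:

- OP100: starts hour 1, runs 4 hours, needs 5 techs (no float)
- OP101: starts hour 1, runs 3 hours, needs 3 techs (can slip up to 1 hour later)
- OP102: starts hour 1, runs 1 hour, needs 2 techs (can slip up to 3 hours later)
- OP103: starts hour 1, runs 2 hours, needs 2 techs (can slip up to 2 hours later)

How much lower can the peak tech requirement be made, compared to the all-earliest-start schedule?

2

Early-start peak: h1:12  h2:10  h3:8  h4:5 ⇒ 12.
Leveled (OP100@1, OP101@1, OP102@1, OP103@2): h1:10  h2:10  h3:10  h4:5 ⇒ 10.
Reduction 12 − 10 = 2.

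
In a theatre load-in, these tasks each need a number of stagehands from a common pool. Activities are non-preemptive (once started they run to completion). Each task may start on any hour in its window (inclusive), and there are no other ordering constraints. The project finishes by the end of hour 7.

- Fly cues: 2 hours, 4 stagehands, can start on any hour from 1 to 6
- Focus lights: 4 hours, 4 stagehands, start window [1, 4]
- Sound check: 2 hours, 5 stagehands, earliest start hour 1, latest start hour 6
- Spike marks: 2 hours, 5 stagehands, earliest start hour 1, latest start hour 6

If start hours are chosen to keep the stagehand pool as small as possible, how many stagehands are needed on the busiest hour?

Early-start (Fly cues@1, Focus lights@1, Sound check@1, Spike marks@1) gives peak 18: h1:18  h2:18  h3:4  h4:4  h5:0  h6:0  h7:0.
Shift Sound check→3, Spike marks→5.
Schedule Fly cues@1, Focus lights@1, Sound check@3, Spike marks@5: h1:8  h2:8  h3:9  h4:9  h5:5  h6:5  h7:0 — peak 9.

9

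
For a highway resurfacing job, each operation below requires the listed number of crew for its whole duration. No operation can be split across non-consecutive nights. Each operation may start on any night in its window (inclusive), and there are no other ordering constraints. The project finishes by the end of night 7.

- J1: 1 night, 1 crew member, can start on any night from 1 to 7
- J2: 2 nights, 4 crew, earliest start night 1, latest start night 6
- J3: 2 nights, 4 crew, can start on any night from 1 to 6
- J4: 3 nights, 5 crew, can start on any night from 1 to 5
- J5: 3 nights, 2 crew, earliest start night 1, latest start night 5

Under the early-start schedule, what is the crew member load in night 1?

16

At early start, night 1 has: J1, J2, J3, J4, J5.
Demand: 1 + 4 + 4 + 5 + 2 = 16.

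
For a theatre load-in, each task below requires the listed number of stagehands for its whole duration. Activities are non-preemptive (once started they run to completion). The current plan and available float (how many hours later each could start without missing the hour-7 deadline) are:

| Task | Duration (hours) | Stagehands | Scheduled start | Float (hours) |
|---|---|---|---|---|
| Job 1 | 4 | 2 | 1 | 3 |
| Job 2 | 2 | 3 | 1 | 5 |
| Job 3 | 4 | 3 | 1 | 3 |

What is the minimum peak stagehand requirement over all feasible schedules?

5

Early-start (Job 1@1, Job 2@1, Job 3@1) gives peak 8: h1:8  h2:8  h3:5  h4:5  h5:0  h6:0  h7:0.
Shift Job 3→3.
Schedule Job 1@1, Job 2@1, Job 3@3: h1:5  h2:5  h3:5  h4:5  h5:3  h6:3  h7:0 — peak 5.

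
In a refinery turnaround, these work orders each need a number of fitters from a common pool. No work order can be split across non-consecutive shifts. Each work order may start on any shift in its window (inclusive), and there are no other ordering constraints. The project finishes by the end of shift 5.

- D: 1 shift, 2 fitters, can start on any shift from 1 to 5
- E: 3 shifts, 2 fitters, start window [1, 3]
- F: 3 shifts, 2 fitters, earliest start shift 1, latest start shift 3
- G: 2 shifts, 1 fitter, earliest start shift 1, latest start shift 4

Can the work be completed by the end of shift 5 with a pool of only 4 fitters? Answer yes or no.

yes

Schedule D@1, E@1, F@2, G@4: s1:4  s2:4  s3:4  s4:3  s5:1 — peak 4 ≤ 4.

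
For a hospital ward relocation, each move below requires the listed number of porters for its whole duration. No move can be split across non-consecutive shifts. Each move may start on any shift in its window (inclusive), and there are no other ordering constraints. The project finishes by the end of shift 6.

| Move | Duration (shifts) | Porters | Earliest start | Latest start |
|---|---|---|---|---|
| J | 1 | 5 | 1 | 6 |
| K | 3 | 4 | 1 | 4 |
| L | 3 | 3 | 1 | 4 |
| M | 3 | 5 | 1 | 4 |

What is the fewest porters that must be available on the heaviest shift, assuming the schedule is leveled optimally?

9

Early-start (J@1, K@1, L@1, M@1) gives peak 17: s1:17  s2:12  s3:12  s4:0  s5:0  s6:0.
Shift L→2, M→4.
Schedule J@1, K@1, L@2, M@4: s1:9  s2:7  s3:7  s4:8  s5:5  s6:5 — peak 9.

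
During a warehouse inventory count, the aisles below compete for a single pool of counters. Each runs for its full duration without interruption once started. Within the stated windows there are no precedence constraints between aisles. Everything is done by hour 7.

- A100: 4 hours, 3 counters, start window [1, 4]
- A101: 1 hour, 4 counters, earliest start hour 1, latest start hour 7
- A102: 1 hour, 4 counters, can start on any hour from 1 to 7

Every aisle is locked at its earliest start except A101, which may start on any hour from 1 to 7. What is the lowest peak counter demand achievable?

7

A101@1: h1:11  h2:3  h3:3  h4:3  h5:0  h6:0  h7:0 → peak 11
A101@2: h1:7  h2:7  h3:3  h4:3  h5:0  h6:0  h7:0 → peak 7
A101@3: h1:7  h2:3  h3:7  h4:3  h5:0  h6:0  h7:0 → peak 7
A101@4: h1:7  h2:3  h3:3  h4:7  h5:0  h6:0  h7:0 → peak 7
A101@5: h1:7  h2:3  h3:3  h4:3  h5:4  h6:0  h7:0 → peak 7
A101@6: h1:7  h2:3  h3:3  h4:3  h5:0  h6:4  h7:0 → peak 7
A101@7: h1:7  h2:3  h3:3  h4:3  h5:0  h6:0  h7:4 → peak 7
Best is A101@2, peak 7.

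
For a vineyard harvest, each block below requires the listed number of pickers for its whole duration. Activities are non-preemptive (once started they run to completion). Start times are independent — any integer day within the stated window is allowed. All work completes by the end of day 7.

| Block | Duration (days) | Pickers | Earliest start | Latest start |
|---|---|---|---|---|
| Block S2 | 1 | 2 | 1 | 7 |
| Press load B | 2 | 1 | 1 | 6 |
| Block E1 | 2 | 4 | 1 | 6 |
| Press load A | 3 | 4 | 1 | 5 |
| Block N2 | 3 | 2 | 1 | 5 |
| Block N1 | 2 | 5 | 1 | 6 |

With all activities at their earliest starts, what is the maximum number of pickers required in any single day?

18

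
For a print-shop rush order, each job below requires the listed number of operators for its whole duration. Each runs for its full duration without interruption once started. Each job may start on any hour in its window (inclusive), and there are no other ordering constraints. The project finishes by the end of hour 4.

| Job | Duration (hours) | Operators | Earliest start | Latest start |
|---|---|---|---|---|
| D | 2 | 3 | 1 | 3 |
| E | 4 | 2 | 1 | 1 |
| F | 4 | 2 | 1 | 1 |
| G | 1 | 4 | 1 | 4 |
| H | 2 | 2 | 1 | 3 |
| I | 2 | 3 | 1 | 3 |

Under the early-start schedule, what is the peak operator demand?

Early-start schedule: D@1, E@1, F@1, G@1, H@1, I@1.
Load per hour: hour 1: 16, hour 2: 12, hour 3: 4, hour 4: 4.
Peak is 16.

16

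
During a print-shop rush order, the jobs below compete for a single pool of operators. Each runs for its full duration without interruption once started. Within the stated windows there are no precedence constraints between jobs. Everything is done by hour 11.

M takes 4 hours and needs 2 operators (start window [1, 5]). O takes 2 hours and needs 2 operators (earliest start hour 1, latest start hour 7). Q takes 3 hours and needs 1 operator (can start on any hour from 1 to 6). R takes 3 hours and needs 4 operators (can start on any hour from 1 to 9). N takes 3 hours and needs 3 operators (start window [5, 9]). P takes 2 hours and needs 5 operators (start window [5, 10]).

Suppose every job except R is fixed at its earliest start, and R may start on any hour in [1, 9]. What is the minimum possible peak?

8

R@1: h1:9  h2:9  h3:7  h4:2  h5:8  h6:8  h7:3  h8:0  h9:0  h10:0  h11:0 → peak 9
R@2: h1:5  h2:9  h3:7  h4:6  h5:8  h6:8  h7:3  h8:0  h9:0  h10:0  h11:0 → peak 9
R@3: h1:5  h2:5  h3:7  h4:6  h5:12  h6:8  h7:3  h8:0  h9:0  h10:0  h11:0 → peak 12
R@4: h1:5  h2:5  h3:3  h4:6  h5:12  h6:12  h7:3  h8:0  h9:0  h10:0  h11:0 → peak 12
R@5: h1:5  h2:5  h3:3  h4:2  h5:12  h6:12  h7:7  h8:0  h9:0  h10:0  h11:0 → peak 12
R@6: h1:5  h2:5  h3:3  h4:2  h5:8  h6:12  h7:7  h8:4  h9:0  h10:0  h11:0 → peak 12
R@7: h1:5  h2:5  h3:3  h4:2  h5:8  h6:8  h7:7  h8:4  h9:4  h10:0  h11:0 → peak 8
R@8: h1:5  h2:5  h3:3  h4:2  h5:8  h6:8  h7:3  h8:4  h9:4  h10:4  h11:0 → peak 8
R@9: h1:5  h2:5  h3:3  h4:2  h5:8  h6:8  h7:3  h8:0  h9:4  h10:4  h11:4 → peak 8
Best is R@7, peak 8.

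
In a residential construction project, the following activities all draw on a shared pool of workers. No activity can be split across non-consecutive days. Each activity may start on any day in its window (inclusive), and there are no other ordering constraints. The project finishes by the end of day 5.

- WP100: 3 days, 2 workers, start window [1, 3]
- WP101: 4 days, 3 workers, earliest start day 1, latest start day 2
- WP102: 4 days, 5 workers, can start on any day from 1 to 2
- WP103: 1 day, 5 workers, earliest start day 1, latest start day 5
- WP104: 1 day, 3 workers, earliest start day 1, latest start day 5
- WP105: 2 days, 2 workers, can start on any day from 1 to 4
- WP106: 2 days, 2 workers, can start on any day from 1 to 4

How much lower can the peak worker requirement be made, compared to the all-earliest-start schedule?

10

Early-start peak: d1:22  d2:14  d3:10  d4:8  d5:0 ⇒ 22.
Leveled (WP100@1, WP101@1, WP102@1, WP103@5, WP104@5, WP105@1, WP106@3): d1:12  d2:12  d3:12  d4:10  d5:8 ⇒ 12.
Reduction 22 − 12 = 10.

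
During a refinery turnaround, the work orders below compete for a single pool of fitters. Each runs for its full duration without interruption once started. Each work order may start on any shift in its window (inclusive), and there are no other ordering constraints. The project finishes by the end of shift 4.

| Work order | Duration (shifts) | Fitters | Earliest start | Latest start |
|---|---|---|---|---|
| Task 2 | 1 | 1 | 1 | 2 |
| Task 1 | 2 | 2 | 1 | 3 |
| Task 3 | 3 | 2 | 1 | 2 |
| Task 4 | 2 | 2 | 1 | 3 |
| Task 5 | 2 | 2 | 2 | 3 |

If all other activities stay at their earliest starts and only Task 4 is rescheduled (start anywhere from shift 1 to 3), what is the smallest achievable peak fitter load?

6

Task 4@1: s1:7  s2:8  s3:4  s4:0 → peak 8
Task 4@2: s1:5  s2:8  s3:6  s4:0 → peak 8
Task 4@3: s1:5  s2:6  s3:6  s4:2 → peak 6
Best is Task 4@3, peak 6.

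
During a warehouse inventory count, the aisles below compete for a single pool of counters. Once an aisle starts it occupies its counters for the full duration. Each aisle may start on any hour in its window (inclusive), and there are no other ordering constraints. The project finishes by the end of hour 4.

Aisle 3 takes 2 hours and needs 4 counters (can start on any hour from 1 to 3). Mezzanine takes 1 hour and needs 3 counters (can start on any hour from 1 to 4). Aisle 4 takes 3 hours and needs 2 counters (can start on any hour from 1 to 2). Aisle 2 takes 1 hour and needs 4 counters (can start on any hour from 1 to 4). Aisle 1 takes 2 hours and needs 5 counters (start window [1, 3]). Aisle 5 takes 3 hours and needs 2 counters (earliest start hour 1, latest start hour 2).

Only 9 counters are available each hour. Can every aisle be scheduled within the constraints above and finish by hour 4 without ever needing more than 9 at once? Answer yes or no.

no

Total counter-hours = 37; over 4 hours the average is 37/4 > 9, so some hour must exceed 9.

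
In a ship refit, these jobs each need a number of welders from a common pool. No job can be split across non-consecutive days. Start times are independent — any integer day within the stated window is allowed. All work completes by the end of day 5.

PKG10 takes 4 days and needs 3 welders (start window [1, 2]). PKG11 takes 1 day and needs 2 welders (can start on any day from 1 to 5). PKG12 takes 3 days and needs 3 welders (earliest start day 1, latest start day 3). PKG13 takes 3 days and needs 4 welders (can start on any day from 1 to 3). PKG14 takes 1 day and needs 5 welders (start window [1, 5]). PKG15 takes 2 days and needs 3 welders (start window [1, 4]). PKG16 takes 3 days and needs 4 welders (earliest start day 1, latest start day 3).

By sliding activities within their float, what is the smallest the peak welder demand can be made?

Early-start (PKG10@1, PKG11@1, PKG12@1, PKG13@1, PKG14@1, PKG15@1, PKG16@1) gives peak 24: d1:24  d2:17  d3:14  d4:3  d5:0.
Shift PKG14→5, PKG15→4, PKG16→2.
Schedule PKG10@1, PKG11@1, PKG12@1, PKG13@1, PKG14@5, PKG15@4, PKG16@2: d1:12  d2:14  d3:14  d4:10  d5:8 — peak 14.

14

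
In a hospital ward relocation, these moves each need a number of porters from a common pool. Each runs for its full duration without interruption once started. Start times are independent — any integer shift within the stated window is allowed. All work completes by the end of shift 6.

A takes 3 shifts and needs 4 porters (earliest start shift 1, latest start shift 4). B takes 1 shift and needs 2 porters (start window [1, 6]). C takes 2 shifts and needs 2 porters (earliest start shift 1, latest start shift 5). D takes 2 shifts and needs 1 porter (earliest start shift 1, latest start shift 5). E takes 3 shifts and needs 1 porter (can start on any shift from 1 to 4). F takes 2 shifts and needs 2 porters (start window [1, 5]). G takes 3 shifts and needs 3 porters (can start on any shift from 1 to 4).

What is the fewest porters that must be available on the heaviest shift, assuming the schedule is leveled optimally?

7

Early-start (A@1, B@1, C@1, D@1, E@1, F@1, G@1) gives peak 15: s1:15  s2:13  s3:8  s4:0  s5:0  s6:0.
Shift C→2, E→3, F→4, G→4.
Schedule A@1, B@1, C@2, D@1, E@3, F@4, G@4: s1:7  s2:7  s3:7  s4:6  s5:6  s6:3 — peak 7.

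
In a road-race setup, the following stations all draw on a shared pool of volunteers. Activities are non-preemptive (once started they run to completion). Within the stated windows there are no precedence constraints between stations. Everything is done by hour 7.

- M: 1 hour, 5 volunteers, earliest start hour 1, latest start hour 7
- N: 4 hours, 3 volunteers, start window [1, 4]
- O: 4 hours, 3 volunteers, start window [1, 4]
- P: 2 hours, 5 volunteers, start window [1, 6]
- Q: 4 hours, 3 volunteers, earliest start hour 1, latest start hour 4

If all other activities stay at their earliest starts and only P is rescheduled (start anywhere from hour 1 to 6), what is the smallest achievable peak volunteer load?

P@1: h1:19  h2:14  h3:9  h4:9  h5:0  h6:0  h7:0 → peak 19
P@2: h1:14  h2:14  h3:14  h4:9  h5:0  h6:0  h7:0 → peak 14
P@3: h1:14  h2:9  h3:14  h4:14  h5:0  h6:0  h7:0 → peak 14
P@4: h1:14  h2:9  h3:9  h4:14  h5:5  h6:0  h7:0 → peak 14
P@5: h1:14  h2:9  h3:9  h4:9  h5:5  h6:5  h7:0 → peak 14
P@6: h1:14  h2:9  h3:9  h4:9  h5:0  h6:5  h7:5 → peak 14
Best is P@2, peak 14.

14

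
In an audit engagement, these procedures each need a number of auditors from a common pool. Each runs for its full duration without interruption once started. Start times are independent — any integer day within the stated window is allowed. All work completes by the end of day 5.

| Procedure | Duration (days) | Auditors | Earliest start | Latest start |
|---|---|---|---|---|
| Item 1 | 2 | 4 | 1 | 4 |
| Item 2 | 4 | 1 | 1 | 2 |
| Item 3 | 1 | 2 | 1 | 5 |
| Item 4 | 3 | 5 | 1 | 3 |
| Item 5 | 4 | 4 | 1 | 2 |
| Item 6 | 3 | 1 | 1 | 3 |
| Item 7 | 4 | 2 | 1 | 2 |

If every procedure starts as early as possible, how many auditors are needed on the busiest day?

Early-start schedule: Item 1@1, Item 2@1, Item 3@1, Item 4@1, Item 5@1, Item 6@1, Item 7@1.
Load per day: day 1: 19, day 2: 17, day 3: 13, day 4: 7, day 5: 0.
Peak is 19.

19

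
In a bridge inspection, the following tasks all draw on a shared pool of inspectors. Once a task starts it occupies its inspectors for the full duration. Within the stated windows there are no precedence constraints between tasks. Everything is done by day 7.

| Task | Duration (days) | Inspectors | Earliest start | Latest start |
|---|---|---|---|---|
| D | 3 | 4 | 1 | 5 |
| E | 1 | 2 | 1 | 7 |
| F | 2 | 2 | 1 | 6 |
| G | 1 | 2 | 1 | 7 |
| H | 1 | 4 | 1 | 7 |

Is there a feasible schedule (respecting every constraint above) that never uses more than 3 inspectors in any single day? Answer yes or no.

no

Total inspector-days = 24; over 7 days the average is 24/7 > 3, so some day must exceed 3.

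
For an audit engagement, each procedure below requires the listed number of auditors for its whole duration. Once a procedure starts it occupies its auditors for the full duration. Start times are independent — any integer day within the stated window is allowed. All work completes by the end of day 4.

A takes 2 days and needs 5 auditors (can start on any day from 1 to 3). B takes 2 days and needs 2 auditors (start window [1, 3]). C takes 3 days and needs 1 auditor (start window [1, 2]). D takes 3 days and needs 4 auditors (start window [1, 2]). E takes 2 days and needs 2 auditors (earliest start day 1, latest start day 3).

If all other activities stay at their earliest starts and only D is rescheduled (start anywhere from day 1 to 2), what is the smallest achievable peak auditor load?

14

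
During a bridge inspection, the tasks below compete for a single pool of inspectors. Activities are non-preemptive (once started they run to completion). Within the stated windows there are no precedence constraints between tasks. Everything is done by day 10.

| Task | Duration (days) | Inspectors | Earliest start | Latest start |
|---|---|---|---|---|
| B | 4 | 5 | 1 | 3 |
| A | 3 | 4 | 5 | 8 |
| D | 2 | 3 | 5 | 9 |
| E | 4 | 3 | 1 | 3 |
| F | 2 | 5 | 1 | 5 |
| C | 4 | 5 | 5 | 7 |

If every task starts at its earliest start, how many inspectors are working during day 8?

5

At early start, day 8 has: C.
Demand: 5 = 5.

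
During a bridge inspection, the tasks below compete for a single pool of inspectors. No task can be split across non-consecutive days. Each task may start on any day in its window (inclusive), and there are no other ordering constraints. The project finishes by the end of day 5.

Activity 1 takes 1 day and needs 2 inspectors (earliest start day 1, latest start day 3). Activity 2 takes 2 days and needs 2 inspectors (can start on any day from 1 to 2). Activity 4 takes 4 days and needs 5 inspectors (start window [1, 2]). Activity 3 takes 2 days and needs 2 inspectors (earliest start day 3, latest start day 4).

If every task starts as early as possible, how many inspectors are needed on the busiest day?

Early-start schedule: Activity 1@1, Activity 2@1, Activity 4@1, Activity 3@3.
Load per day: day 1: 9, day 2: 7, day 3: 7, day 4: 7, day 5: 0.
Peak is 9.

9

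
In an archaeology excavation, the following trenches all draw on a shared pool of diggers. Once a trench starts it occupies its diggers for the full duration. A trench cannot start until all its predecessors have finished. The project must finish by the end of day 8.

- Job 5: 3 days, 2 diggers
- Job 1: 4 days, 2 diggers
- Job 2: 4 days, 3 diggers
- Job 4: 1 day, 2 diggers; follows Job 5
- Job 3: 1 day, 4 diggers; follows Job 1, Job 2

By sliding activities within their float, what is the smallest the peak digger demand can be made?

Early-start (Job 5@1, Job 1@1, Job 2@1, Job 4@4, Job 3@5) gives peak 7: d1:7  d2:7  d3:7  d4:7  d5:4  d6:0  d7:0  d8:0.
Shift Job 2→4, Job 4→5, Job 3→8.
Schedule Job 5@1, Job 1@1, Job 2@4, Job 4@5, Job 3@8: d1:4  d2:4  d3:4  d4:5  d5:5  d6:3  d7:3  d8:4 — peak 5.

5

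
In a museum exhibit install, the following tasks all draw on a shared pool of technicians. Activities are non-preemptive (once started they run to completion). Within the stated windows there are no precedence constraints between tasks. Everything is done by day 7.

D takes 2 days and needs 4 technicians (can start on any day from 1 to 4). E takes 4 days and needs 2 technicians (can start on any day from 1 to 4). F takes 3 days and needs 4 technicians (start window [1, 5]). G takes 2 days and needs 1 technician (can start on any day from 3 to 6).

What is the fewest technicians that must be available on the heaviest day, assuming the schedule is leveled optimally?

6

Early-start (D@1, E@1, F@1, G@3) gives peak 10: d1:10  d2:10  d3:7  d4:3  d5:0  d6:0  d7:0.
Shift F→3, G→5.
Schedule D@1, E@1, F@3, G@5: d1:6  d2:6  d3:6  d4:6  d5:5  d6:1  d7:0 — peak 6.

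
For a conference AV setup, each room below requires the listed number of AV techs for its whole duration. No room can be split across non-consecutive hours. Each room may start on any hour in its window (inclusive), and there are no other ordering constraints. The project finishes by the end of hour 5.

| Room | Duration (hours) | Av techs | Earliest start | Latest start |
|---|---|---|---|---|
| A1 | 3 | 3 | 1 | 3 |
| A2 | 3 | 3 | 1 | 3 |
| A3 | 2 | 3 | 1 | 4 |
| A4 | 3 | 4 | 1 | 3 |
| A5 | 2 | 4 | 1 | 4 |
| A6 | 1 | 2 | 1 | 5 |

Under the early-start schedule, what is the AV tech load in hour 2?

17

At early start, hour 2 has: A1, A2, A3, A4, A5.
Demand: 3 + 3 + 3 + 4 + 4 = 17.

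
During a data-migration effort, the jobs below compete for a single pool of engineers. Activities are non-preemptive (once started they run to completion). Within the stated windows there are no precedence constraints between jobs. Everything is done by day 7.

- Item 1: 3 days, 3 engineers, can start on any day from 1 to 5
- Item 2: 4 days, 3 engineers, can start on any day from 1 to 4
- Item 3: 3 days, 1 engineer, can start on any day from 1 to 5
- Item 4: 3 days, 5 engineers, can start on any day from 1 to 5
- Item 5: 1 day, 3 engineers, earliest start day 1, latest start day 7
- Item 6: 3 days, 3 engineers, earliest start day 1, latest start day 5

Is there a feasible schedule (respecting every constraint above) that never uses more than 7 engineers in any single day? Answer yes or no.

no

Total engineer-days = 51; over 7 days the average is 51/7 > 7, so some day must exceed 7.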